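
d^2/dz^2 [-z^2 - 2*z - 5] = -2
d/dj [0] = 0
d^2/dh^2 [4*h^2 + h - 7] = 8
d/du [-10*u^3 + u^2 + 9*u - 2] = -30*u^2 + 2*u + 9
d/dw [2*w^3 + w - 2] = 6*w^2 + 1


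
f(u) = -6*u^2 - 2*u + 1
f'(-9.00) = 106.00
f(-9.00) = -467.00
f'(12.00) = -146.00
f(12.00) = -887.00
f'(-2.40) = 26.80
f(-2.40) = -28.76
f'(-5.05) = 58.60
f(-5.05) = -141.92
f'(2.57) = -32.84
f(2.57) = -43.77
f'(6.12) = -75.44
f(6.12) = -235.97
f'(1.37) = -18.44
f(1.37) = -13.00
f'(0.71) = -10.52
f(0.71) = -3.44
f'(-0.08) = -1.04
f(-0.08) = 1.12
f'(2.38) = -30.56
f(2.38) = -37.75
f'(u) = -12*u - 2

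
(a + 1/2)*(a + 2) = a^2 + 5*a/2 + 1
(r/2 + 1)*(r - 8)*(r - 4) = r^3/2 - 5*r^2 + 4*r + 32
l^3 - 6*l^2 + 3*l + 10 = (l - 5)*(l - 2)*(l + 1)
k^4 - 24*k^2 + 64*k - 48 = (k - 2)^3*(k + 6)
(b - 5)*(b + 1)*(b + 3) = b^3 - b^2 - 17*b - 15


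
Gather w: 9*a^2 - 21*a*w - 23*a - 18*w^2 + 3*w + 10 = 9*a^2 - 23*a - 18*w^2 + w*(3 - 21*a) + 10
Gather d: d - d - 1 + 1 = 0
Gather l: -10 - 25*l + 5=-25*l - 5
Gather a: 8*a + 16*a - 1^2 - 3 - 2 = 24*a - 6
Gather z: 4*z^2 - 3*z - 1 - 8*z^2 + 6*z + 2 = -4*z^2 + 3*z + 1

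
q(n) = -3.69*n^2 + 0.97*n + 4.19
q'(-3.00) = 23.11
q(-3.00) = -31.93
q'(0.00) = 0.97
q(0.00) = 4.19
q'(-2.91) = 22.45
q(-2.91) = -29.88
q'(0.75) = -4.56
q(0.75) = 2.84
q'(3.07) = -21.69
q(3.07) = -27.61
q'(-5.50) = 41.56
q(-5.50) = -112.77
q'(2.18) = -15.12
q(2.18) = -11.23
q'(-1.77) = 14.03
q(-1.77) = -9.09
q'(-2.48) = 19.27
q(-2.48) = -20.91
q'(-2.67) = 20.67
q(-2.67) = -24.71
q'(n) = 0.97 - 7.38*n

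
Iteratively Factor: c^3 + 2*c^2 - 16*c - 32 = (c - 4)*(c^2 + 6*c + 8) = (c - 4)*(c + 2)*(c + 4)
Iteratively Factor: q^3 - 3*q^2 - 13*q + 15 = (q - 1)*(q^2 - 2*q - 15) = (q - 1)*(q + 3)*(q - 5)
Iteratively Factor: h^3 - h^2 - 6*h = (h - 3)*(h^2 + 2*h) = (h - 3)*(h + 2)*(h)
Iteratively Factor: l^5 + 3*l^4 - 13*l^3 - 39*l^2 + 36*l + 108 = (l + 3)*(l^4 - 13*l^2 + 36) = (l + 2)*(l + 3)*(l^3 - 2*l^2 - 9*l + 18) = (l - 3)*(l + 2)*(l + 3)*(l^2 + l - 6) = (l - 3)*(l + 2)*(l + 3)^2*(l - 2)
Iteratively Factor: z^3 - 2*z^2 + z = (z)*(z^2 - 2*z + 1) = z*(z - 1)*(z - 1)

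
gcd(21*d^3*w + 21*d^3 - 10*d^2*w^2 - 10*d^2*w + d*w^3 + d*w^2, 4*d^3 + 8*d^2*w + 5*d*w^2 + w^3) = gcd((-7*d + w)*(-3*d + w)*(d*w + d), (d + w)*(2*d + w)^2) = 1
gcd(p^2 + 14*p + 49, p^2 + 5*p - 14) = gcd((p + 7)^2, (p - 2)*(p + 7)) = p + 7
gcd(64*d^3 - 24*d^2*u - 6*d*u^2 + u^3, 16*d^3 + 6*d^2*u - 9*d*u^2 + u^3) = 16*d^2 - 10*d*u + u^2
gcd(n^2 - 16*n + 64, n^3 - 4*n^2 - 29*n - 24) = n - 8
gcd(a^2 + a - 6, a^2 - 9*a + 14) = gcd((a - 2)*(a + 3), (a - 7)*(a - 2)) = a - 2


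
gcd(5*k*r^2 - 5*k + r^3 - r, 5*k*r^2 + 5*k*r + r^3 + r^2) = 5*k*r + 5*k + r^2 + r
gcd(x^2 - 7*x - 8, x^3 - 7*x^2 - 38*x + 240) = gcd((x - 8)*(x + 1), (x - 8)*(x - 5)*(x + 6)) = x - 8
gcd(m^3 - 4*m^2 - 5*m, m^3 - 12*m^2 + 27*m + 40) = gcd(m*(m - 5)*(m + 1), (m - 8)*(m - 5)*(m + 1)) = m^2 - 4*m - 5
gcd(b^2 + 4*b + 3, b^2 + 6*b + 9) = b + 3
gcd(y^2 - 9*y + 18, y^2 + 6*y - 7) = 1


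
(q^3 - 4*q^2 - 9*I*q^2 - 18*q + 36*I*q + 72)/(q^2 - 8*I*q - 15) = (q^2 + q*(-4 - 6*I) + 24*I)/(q - 5*I)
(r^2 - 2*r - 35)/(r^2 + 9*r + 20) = (r - 7)/(r + 4)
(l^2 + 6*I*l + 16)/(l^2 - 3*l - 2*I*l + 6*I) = (l + 8*I)/(l - 3)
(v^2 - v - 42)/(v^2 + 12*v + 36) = (v - 7)/(v + 6)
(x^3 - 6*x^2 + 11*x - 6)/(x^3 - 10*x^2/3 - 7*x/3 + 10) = 3*(x - 1)/(3*x + 5)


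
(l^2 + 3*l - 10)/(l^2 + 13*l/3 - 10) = 3*(l^2 + 3*l - 10)/(3*l^2 + 13*l - 30)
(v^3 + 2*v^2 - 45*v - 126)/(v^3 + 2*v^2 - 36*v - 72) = (v^2 - 4*v - 21)/(v^2 - 4*v - 12)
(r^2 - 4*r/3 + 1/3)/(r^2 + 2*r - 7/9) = 3*(r - 1)/(3*r + 7)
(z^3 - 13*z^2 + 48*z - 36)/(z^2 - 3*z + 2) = (z^2 - 12*z + 36)/(z - 2)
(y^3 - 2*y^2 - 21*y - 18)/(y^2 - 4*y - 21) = (y^2 - 5*y - 6)/(y - 7)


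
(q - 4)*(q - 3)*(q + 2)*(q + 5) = q^4 - 27*q^2 + 14*q + 120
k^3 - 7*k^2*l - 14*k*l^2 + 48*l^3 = (k - 8*l)*(k - 2*l)*(k + 3*l)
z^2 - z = z*(z - 1)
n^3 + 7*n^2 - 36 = (n - 2)*(n + 3)*(n + 6)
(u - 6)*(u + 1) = u^2 - 5*u - 6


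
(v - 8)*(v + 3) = v^2 - 5*v - 24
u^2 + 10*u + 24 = (u + 4)*(u + 6)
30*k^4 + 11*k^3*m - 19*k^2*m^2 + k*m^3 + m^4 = (-3*k + m)*(-2*k + m)*(k + m)*(5*k + m)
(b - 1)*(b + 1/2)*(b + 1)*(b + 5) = b^4 + 11*b^3/2 + 3*b^2/2 - 11*b/2 - 5/2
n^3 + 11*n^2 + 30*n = n*(n + 5)*(n + 6)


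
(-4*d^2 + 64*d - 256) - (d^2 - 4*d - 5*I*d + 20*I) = -5*d^2 + 68*d + 5*I*d - 256 - 20*I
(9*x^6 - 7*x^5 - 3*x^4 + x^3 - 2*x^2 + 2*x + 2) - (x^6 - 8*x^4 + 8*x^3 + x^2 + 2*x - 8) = 8*x^6 - 7*x^5 + 5*x^4 - 7*x^3 - 3*x^2 + 10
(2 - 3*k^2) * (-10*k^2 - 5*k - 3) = 30*k^4 + 15*k^3 - 11*k^2 - 10*k - 6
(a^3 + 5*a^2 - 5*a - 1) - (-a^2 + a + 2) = a^3 + 6*a^2 - 6*a - 3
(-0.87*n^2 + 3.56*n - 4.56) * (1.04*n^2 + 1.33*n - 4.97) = -0.9048*n^4 + 2.5453*n^3 + 4.3163*n^2 - 23.758*n + 22.6632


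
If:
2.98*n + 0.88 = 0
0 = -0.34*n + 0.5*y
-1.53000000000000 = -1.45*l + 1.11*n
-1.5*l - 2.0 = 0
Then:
No Solution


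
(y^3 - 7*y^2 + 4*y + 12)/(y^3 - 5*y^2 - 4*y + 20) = (y^2 - 5*y - 6)/(y^2 - 3*y - 10)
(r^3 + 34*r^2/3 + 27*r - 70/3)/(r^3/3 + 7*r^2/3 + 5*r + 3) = (3*r^3 + 34*r^2 + 81*r - 70)/(r^3 + 7*r^2 + 15*r + 9)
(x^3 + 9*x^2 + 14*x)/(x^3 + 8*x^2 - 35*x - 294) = x*(x + 2)/(x^2 + x - 42)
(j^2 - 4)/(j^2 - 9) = (j^2 - 4)/(j^2 - 9)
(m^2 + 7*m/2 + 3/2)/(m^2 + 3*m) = (m + 1/2)/m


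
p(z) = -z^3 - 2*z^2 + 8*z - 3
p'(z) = -3*z^2 - 4*z + 8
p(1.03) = 2.03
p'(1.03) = 0.70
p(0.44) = 0.05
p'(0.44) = 5.66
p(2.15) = -4.98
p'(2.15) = -14.47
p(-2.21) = -19.65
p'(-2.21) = 2.19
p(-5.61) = 65.73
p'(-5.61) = -63.98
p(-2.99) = -18.07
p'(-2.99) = -6.86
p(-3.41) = -13.88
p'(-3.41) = -13.24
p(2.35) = -8.22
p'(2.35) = -17.97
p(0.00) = -3.00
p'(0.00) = 8.00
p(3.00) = -24.00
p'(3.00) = -31.00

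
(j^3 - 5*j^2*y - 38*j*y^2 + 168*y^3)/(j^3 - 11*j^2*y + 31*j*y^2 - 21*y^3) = (j^2 + 2*j*y - 24*y^2)/(j^2 - 4*j*y + 3*y^2)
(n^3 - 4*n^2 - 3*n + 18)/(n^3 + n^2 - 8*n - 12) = (n - 3)/(n + 2)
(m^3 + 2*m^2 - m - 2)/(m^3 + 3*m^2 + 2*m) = (m - 1)/m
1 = 1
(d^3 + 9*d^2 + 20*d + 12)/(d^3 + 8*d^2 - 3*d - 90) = (d^2 + 3*d + 2)/(d^2 + 2*d - 15)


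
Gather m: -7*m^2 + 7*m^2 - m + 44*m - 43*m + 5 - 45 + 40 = 0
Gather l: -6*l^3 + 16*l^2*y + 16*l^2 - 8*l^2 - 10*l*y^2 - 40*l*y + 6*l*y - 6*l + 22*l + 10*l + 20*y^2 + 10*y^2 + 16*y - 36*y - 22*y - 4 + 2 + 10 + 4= -6*l^3 + l^2*(16*y + 8) + l*(-10*y^2 - 34*y + 26) + 30*y^2 - 42*y + 12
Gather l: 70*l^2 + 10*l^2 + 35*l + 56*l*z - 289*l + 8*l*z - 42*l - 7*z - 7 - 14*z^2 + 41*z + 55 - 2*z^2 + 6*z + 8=80*l^2 + l*(64*z - 296) - 16*z^2 + 40*z + 56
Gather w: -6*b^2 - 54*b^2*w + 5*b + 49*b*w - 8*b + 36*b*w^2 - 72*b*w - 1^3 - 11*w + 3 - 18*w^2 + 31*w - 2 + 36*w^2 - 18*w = -6*b^2 - 3*b + w^2*(36*b + 18) + w*(-54*b^2 - 23*b + 2)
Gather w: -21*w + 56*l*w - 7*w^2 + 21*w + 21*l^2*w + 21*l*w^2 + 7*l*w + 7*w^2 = 21*l*w^2 + w*(21*l^2 + 63*l)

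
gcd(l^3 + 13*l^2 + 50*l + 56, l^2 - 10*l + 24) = 1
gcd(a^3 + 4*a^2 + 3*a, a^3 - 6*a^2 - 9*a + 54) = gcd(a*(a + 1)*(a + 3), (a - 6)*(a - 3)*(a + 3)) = a + 3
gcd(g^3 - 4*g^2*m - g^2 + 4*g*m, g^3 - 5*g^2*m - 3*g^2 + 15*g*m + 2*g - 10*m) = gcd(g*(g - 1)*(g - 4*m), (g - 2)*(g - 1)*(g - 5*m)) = g - 1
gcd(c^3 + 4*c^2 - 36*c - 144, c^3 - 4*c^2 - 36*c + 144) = c^2 - 36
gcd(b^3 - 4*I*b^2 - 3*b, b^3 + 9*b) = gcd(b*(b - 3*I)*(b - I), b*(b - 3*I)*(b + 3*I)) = b^2 - 3*I*b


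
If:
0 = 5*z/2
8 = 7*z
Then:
No Solution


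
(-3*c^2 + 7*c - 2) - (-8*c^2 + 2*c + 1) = 5*c^2 + 5*c - 3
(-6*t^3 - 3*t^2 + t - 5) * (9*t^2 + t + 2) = -54*t^5 - 33*t^4 - 6*t^3 - 50*t^2 - 3*t - 10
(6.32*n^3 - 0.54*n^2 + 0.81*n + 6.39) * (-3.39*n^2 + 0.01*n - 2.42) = -21.4248*n^5 + 1.8938*n^4 - 18.0457*n^3 - 20.3472*n^2 - 1.8963*n - 15.4638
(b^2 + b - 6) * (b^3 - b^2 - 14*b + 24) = b^5 - 21*b^3 + 16*b^2 + 108*b - 144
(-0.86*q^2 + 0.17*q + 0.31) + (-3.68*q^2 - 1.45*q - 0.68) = -4.54*q^2 - 1.28*q - 0.37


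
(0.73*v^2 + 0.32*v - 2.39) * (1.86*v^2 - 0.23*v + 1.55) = 1.3578*v^4 + 0.4273*v^3 - 3.3875*v^2 + 1.0457*v - 3.7045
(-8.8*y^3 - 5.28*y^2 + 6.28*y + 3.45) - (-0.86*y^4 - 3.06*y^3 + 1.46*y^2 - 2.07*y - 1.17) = 0.86*y^4 - 5.74*y^3 - 6.74*y^2 + 8.35*y + 4.62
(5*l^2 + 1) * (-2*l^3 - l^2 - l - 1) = -10*l^5 - 5*l^4 - 7*l^3 - 6*l^2 - l - 1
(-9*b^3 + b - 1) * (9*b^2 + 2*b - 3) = -81*b^5 - 18*b^4 + 36*b^3 - 7*b^2 - 5*b + 3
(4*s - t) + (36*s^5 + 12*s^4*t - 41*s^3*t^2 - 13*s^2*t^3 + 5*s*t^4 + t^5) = 36*s^5 + 12*s^4*t - 41*s^3*t^2 - 13*s^2*t^3 + 5*s*t^4 + 4*s + t^5 - t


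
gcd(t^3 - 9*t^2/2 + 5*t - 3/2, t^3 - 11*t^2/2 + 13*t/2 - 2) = t^2 - 3*t/2 + 1/2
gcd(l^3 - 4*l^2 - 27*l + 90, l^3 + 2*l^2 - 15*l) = l^2 + 2*l - 15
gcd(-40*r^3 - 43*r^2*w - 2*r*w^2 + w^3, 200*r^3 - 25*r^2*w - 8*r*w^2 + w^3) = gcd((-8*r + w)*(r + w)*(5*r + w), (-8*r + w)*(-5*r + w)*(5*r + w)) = 40*r^2 + 3*r*w - w^2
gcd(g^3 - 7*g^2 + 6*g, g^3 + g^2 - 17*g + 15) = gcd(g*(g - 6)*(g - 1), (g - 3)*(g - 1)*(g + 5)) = g - 1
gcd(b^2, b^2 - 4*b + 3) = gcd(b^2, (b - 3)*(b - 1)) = 1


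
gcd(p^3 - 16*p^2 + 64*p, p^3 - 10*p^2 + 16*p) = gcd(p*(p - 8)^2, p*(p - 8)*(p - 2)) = p^2 - 8*p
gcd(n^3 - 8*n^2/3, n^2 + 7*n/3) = n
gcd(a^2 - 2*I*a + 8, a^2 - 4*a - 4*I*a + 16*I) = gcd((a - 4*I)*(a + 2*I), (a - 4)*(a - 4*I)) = a - 4*I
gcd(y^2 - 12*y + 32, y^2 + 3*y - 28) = y - 4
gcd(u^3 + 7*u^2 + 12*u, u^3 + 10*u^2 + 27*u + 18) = u + 3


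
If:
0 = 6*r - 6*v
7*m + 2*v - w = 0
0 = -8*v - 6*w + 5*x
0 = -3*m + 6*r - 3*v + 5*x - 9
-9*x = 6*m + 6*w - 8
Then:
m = -620/2427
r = 667/809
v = 667/809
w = -338/2427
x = 932/809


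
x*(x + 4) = x^2 + 4*x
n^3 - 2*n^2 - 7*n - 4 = (n - 4)*(n + 1)^2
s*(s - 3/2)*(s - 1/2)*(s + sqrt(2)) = s^4 - 2*s^3 + sqrt(2)*s^3 - 2*sqrt(2)*s^2 + 3*s^2/4 + 3*sqrt(2)*s/4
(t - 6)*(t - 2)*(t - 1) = t^3 - 9*t^2 + 20*t - 12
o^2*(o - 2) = o^3 - 2*o^2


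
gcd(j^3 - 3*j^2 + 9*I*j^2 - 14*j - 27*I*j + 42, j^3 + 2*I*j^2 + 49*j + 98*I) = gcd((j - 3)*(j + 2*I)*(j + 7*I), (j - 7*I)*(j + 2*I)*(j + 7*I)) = j^2 + 9*I*j - 14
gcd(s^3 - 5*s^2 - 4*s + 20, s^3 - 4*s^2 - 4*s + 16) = s^2 - 4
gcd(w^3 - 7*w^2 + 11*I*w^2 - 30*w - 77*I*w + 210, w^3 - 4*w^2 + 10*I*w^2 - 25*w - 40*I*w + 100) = w + 5*I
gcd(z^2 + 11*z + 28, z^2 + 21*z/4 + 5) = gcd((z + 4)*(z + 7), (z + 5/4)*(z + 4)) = z + 4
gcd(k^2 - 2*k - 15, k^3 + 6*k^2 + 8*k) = 1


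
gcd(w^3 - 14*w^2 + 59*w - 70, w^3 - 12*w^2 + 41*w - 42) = w^2 - 9*w + 14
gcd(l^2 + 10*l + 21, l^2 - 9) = l + 3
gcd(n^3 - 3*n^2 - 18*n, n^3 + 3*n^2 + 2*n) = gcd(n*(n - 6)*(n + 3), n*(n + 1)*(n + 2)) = n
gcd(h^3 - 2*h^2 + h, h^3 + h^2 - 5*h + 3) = h^2 - 2*h + 1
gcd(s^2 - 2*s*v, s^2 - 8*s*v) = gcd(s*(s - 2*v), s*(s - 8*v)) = s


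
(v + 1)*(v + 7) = v^2 + 8*v + 7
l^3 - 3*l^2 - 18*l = l*(l - 6)*(l + 3)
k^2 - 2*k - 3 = (k - 3)*(k + 1)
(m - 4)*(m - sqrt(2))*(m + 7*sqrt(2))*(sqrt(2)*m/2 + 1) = sqrt(2)*m^4/2 - 2*sqrt(2)*m^3 + 7*m^3 - 28*m^2 - sqrt(2)*m^2 - 14*m + 4*sqrt(2)*m + 56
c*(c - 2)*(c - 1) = c^3 - 3*c^2 + 2*c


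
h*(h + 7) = h^2 + 7*h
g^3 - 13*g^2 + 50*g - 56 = (g - 7)*(g - 4)*(g - 2)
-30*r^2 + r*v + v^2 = (-5*r + v)*(6*r + v)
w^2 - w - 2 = (w - 2)*(w + 1)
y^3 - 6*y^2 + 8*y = y*(y - 4)*(y - 2)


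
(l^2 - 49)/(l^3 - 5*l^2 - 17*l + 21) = (l + 7)/(l^2 + 2*l - 3)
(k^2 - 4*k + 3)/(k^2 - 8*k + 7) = (k - 3)/(k - 7)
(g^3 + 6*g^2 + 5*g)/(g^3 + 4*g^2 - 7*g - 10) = g/(g - 2)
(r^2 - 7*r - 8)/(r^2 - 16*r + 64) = (r + 1)/(r - 8)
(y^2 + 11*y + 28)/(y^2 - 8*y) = (y^2 + 11*y + 28)/(y*(y - 8))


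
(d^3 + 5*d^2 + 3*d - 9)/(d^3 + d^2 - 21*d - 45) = (d - 1)/(d - 5)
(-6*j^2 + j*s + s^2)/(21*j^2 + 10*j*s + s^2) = (-2*j + s)/(7*j + s)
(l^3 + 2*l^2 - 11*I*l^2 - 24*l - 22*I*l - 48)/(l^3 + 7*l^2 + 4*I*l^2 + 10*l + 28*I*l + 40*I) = (l^2 - 11*I*l - 24)/(l^2 + l*(5 + 4*I) + 20*I)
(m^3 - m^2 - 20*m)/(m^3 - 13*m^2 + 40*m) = (m + 4)/(m - 8)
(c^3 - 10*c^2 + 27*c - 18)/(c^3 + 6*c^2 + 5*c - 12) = (c^2 - 9*c + 18)/(c^2 + 7*c + 12)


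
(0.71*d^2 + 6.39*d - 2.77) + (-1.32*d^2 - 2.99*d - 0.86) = -0.61*d^2 + 3.4*d - 3.63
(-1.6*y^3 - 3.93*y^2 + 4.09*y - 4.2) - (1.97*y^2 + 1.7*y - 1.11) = -1.6*y^3 - 5.9*y^2 + 2.39*y - 3.09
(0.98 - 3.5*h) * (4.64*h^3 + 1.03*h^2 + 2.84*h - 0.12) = -16.24*h^4 + 0.942199999999999*h^3 - 8.9306*h^2 + 3.2032*h - 0.1176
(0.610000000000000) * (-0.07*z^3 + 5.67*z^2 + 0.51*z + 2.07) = -0.0427*z^3 + 3.4587*z^2 + 0.3111*z + 1.2627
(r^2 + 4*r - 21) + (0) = r^2 + 4*r - 21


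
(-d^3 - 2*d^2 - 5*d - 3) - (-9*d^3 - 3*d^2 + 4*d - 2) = 8*d^3 + d^2 - 9*d - 1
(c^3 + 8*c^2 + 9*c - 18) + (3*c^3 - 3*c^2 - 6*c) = 4*c^3 + 5*c^2 + 3*c - 18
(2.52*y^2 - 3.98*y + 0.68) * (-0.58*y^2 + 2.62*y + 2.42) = -1.4616*y^4 + 8.9108*y^3 - 4.7236*y^2 - 7.85*y + 1.6456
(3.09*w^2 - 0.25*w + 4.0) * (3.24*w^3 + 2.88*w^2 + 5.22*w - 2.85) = 10.0116*w^5 + 8.0892*w^4 + 28.3698*w^3 + 1.4085*w^2 + 21.5925*w - 11.4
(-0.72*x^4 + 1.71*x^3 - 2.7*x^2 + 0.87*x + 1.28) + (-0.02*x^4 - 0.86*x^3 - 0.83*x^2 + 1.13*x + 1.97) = -0.74*x^4 + 0.85*x^3 - 3.53*x^2 + 2.0*x + 3.25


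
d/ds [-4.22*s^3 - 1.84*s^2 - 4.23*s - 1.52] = -12.66*s^2 - 3.68*s - 4.23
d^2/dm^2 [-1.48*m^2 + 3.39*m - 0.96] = -2.96000000000000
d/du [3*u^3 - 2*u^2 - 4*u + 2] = 9*u^2 - 4*u - 4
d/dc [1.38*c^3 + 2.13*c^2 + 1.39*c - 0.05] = 4.14*c^2 + 4.26*c + 1.39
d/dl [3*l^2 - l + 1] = 6*l - 1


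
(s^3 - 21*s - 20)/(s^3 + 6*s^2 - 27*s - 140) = (s + 1)/(s + 7)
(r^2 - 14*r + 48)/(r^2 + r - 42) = (r - 8)/(r + 7)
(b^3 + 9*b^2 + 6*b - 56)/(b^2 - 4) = (b^2 + 11*b + 28)/(b + 2)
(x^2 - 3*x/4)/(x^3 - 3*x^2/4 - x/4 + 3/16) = 4*x/(4*x^2 - 1)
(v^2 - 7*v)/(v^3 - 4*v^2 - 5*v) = (7 - v)/(-v^2 + 4*v + 5)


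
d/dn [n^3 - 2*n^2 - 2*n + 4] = 3*n^2 - 4*n - 2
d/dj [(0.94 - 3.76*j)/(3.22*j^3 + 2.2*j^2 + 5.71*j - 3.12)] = (24.2144*j^3 - 0.808399999999999*j^2 - 4.136*j + 6.3638)/(10.3684*j^6 + 14.168*j^5 + 41.6124*j^4 + 5.0312*j^3 + 18.8761*j^2 - 35.6304*j + 9.7344)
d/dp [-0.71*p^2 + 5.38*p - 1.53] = 5.38 - 1.42*p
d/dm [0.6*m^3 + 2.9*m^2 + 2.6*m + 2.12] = 1.8*m^2 + 5.8*m + 2.6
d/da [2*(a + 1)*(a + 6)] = 4*a + 14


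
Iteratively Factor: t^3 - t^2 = (t)*(t^2 - t) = t*(t - 1)*(t)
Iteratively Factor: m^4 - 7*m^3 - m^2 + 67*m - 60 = (m - 5)*(m^3 - 2*m^2 - 11*m + 12) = (m - 5)*(m + 3)*(m^2 - 5*m + 4) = (m - 5)*(m - 1)*(m + 3)*(m - 4)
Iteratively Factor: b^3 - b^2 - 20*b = (b - 5)*(b^2 + 4*b) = b*(b - 5)*(b + 4)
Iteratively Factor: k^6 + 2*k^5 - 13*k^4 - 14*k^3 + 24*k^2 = (k)*(k^5 + 2*k^4 - 13*k^3 - 14*k^2 + 24*k) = k^2*(k^4 + 2*k^3 - 13*k^2 - 14*k + 24) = k^2*(k + 2)*(k^3 - 13*k + 12) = k^2*(k + 2)*(k + 4)*(k^2 - 4*k + 3) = k^2*(k - 3)*(k + 2)*(k + 4)*(k - 1)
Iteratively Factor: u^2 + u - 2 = (u - 1)*(u + 2)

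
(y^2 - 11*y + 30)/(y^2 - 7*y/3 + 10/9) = 9*(y^2 - 11*y + 30)/(9*y^2 - 21*y + 10)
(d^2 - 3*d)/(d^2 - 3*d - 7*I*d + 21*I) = d/(d - 7*I)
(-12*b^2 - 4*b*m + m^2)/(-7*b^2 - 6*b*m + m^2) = (12*b^2 + 4*b*m - m^2)/(7*b^2 + 6*b*m - m^2)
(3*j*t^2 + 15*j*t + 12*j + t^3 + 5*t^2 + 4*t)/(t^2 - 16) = (3*j*t + 3*j + t^2 + t)/(t - 4)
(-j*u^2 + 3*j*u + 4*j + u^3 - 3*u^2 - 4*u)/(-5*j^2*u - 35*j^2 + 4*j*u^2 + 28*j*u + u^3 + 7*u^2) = (u^2 - 3*u - 4)/(5*j*u + 35*j + u^2 + 7*u)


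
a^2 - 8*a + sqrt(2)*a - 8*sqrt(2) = (a - 8)*(a + sqrt(2))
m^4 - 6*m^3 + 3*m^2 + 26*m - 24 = (m - 4)*(m - 3)*(m - 1)*(m + 2)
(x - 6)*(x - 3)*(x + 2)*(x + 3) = x^4 - 4*x^3 - 21*x^2 + 36*x + 108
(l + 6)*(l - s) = l^2 - l*s + 6*l - 6*s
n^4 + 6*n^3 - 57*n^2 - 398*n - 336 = (n - 8)*(n + 1)*(n + 6)*(n + 7)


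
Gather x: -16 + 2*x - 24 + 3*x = 5*x - 40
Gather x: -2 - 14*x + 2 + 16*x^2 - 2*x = 16*x^2 - 16*x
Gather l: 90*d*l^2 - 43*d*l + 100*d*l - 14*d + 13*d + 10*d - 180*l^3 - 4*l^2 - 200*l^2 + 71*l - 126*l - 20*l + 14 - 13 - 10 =9*d - 180*l^3 + l^2*(90*d - 204) + l*(57*d - 75) - 9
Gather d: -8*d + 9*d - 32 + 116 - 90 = d - 6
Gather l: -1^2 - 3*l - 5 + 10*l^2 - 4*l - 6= 10*l^2 - 7*l - 12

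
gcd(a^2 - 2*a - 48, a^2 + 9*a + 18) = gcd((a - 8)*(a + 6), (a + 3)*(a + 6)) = a + 6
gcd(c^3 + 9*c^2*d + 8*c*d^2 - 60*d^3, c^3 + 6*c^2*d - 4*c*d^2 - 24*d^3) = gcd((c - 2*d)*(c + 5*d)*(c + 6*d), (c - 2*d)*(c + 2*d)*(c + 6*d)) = c^2 + 4*c*d - 12*d^2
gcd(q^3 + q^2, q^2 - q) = q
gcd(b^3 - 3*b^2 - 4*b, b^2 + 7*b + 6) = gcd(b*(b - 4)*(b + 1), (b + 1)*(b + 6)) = b + 1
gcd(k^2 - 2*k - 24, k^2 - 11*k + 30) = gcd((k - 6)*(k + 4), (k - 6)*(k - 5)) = k - 6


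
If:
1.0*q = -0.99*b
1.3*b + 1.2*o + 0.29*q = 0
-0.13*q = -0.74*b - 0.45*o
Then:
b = 0.00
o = 0.00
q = 0.00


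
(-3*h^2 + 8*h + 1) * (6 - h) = 3*h^3 - 26*h^2 + 47*h + 6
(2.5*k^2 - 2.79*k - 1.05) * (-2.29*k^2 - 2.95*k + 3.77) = -5.725*k^4 - 0.9859*k^3 + 20.06*k^2 - 7.4208*k - 3.9585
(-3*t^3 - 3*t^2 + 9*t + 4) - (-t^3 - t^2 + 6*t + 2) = -2*t^3 - 2*t^2 + 3*t + 2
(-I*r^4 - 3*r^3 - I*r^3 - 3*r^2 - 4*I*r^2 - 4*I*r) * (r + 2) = -I*r^5 - 3*r^4 - 3*I*r^4 - 9*r^3 - 6*I*r^3 - 6*r^2 - 12*I*r^2 - 8*I*r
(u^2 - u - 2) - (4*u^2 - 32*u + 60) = -3*u^2 + 31*u - 62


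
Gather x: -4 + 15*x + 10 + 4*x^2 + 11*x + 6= 4*x^2 + 26*x + 12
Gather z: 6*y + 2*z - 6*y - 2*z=0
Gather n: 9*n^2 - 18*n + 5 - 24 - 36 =9*n^2 - 18*n - 55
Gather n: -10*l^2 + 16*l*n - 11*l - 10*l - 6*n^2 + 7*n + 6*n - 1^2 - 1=-10*l^2 - 21*l - 6*n^2 + n*(16*l + 13) - 2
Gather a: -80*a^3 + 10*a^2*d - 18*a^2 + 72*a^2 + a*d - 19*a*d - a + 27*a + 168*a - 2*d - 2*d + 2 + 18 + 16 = -80*a^3 + a^2*(10*d + 54) + a*(194 - 18*d) - 4*d + 36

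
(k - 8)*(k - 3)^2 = k^3 - 14*k^2 + 57*k - 72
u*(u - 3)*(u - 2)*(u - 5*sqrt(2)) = u^4 - 5*sqrt(2)*u^3 - 5*u^3 + 6*u^2 + 25*sqrt(2)*u^2 - 30*sqrt(2)*u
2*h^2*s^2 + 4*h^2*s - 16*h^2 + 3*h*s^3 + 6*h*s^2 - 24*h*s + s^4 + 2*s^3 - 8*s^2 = (h + s)*(2*h + s)*(s - 2)*(s + 4)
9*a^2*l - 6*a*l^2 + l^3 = l*(-3*a + l)^2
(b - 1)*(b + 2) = b^2 + b - 2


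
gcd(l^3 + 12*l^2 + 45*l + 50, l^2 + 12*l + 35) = l + 5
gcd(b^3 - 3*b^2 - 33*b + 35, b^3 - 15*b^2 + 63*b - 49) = b^2 - 8*b + 7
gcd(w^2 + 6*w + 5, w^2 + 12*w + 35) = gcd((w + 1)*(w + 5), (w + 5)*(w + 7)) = w + 5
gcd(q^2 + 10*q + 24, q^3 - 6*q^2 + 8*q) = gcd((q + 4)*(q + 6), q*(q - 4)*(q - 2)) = 1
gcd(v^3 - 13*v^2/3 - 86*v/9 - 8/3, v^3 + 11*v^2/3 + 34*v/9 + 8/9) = v^2 + 5*v/3 + 4/9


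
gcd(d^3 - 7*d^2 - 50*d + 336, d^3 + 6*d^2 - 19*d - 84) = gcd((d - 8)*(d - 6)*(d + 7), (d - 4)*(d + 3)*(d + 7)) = d + 7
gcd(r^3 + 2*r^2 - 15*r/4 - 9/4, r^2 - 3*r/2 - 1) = r + 1/2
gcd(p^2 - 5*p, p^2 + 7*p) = p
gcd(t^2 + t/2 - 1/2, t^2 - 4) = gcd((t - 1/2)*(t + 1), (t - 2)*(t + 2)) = 1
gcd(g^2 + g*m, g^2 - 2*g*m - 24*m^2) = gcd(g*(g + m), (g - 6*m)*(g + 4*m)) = 1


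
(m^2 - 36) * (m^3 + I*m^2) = m^5 + I*m^4 - 36*m^3 - 36*I*m^2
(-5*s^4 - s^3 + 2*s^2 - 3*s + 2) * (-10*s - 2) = 50*s^5 + 20*s^4 - 18*s^3 + 26*s^2 - 14*s - 4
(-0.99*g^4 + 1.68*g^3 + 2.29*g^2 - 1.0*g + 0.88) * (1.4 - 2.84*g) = 2.8116*g^5 - 6.1572*g^4 - 4.1516*g^3 + 6.046*g^2 - 3.8992*g + 1.232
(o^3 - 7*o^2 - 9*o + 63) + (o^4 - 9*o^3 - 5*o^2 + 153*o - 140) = o^4 - 8*o^3 - 12*o^2 + 144*o - 77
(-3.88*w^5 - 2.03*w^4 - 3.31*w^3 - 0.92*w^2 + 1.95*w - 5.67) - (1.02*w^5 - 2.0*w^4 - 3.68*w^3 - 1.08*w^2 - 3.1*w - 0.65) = -4.9*w^5 - 0.0299999999999998*w^4 + 0.37*w^3 + 0.16*w^2 + 5.05*w - 5.02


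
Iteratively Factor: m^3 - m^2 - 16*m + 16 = (m - 1)*(m^2 - 16) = (m - 4)*(m - 1)*(m + 4)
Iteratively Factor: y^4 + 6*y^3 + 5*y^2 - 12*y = (y)*(y^3 + 6*y^2 + 5*y - 12) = y*(y + 3)*(y^2 + 3*y - 4) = y*(y + 3)*(y + 4)*(y - 1)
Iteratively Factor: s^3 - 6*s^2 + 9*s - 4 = (s - 4)*(s^2 - 2*s + 1) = (s - 4)*(s - 1)*(s - 1)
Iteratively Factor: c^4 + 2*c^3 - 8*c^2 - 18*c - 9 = (c + 1)*(c^3 + c^2 - 9*c - 9) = (c + 1)*(c + 3)*(c^2 - 2*c - 3) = (c + 1)^2*(c + 3)*(c - 3)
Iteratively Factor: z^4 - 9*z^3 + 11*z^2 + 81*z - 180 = (z - 4)*(z^3 - 5*z^2 - 9*z + 45) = (z - 4)*(z + 3)*(z^2 - 8*z + 15) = (z - 4)*(z - 3)*(z + 3)*(z - 5)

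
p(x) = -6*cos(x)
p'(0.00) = 0.00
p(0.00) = -6.00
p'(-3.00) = -0.85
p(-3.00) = 5.94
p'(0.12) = 0.72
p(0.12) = -5.96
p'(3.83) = -3.81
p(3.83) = 4.63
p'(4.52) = -5.89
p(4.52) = 1.15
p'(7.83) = 6.00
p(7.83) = -0.14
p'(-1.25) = -5.69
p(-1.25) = -1.89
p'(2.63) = 2.94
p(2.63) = 5.23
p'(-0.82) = -4.39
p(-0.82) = -4.09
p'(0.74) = 4.05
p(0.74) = -4.43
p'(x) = 6*sin(x)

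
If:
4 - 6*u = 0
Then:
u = 2/3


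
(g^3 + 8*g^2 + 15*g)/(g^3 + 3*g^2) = (g + 5)/g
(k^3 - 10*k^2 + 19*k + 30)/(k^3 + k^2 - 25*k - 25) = (k - 6)/(k + 5)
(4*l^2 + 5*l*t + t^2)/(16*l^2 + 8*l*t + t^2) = (l + t)/(4*l + t)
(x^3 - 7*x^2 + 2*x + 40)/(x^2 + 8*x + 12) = (x^2 - 9*x + 20)/(x + 6)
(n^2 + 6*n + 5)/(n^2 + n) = (n + 5)/n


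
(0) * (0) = 0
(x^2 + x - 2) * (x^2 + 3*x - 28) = x^4 + 4*x^3 - 27*x^2 - 34*x + 56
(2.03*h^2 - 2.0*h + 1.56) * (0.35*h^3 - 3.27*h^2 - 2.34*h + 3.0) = 0.7105*h^5 - 7.3381*h^4 + 2.3358*h^3 + 5.6688*h^2 - 9.6504*h + 4.68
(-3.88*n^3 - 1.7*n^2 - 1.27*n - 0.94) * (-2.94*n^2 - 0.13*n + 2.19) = 11.4072*n^5 + 5.5024*n^4 - 4.5424*n^3 - 0.7943*n^2 - 2.6591*n - 2.0586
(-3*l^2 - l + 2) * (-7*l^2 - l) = 21*l^4 + 10*l^3 - 13*l^2 - 2*l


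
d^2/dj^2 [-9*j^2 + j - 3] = -18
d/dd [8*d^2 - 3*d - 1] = 16*d - 3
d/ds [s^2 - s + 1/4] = 2*s - 1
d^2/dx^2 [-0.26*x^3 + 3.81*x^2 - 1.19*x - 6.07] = 7.62 - 1.56*x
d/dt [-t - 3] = -1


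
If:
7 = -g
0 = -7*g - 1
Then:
No Solution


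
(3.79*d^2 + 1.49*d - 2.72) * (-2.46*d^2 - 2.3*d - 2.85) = -9.3234*d^4 - 12.3824*d^3 - 7.5373*d^2 + 2.0095*d + 7.752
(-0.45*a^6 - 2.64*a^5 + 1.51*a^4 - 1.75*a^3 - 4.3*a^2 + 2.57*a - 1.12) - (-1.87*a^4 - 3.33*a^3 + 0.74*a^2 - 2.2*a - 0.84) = -0.45*a^6 - 2.64*a^5 + 3.38*a^4 + 1.58*a^3 - 5.04*a^2 + 4.77*a - 0.28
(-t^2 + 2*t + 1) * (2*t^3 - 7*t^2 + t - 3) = -2*t^5 + 11*t^4 - 13*t^3 - 2*t^2 - 5*t - 3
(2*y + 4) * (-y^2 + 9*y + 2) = -2*y^3 + 14*y^2 + 40*y + 8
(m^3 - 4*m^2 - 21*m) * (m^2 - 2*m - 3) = m^5 - 6*m^4 - 16*m^3 + 54*m^2 + 63*m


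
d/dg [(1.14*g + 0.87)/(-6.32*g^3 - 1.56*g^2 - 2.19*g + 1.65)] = (14.4096*g^3 + 18.2736*g^2 + 2.7144*g + 3.7863)/(39.9424*g^6 + 19.7184*g^5 + 30.1152*g^4 - 14.0232*g^3 - 0.3519*g^2 - 7.227*g + 2.7225)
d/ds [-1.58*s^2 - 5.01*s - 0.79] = -3.16*s - 5.01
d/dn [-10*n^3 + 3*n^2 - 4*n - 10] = -30*n^2 + 6*n - 4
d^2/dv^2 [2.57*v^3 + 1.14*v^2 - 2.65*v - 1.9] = 15.42*v + 2.28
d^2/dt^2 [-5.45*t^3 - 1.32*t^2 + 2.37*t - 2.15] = -32.7*t - 2.64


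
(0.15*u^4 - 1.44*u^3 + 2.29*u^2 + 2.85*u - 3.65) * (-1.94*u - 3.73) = -0.291*u^5 + 2.2341*u^4 + 0.9286*u^3 - 14.0707*u^2 - 3.5495*u + 13.6145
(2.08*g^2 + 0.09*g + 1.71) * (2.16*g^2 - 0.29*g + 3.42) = 4.4928*g^4 - 0.4088*g^3 + 10.7811*g^2 - 0.1881*g + 5.8482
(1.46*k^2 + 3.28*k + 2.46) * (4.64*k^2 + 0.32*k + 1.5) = 6.7744*k^4 + 15.6864*k^3 + 14.654*k^2 + 5.7072*k + 3.69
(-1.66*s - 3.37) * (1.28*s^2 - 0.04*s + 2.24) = -2.1248*s^3 - 4.2472*s^2 - 3.5836*s - 7.5488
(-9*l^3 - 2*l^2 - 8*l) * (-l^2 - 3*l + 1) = 9*l^5 + 29*l^4 + 5*l^3 + 22*l^2 - 8*l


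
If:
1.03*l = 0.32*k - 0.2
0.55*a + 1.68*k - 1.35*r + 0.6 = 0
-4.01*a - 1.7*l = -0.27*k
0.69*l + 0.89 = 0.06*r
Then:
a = 0.41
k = -5.15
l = -1.79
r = -5.79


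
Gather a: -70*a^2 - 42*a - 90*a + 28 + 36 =-70*a^2 - 132*a + 64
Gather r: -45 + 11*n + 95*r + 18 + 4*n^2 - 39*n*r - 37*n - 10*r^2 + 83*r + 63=4*n^2 - 26*n - 10*r^2 + r*(178 - 39*n) + 36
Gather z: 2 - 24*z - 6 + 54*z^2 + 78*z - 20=54*z^2 + 54*z - 24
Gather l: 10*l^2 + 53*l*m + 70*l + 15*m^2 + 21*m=10*l^2 + l*(53*m + 70) + 15*m^2 + 21*m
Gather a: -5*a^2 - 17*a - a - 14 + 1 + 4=-5*a^2 - 18*a - 9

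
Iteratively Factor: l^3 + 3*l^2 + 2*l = (l + 2)*(l^2 + l) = (l + 1)*(l + 2)*(l)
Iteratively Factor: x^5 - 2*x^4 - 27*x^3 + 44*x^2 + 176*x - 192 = (x - 4)*(x^4 + 2*x^3 - 19*x^2 - 32*x + 48) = (x - 4)*(x - 1)*(x^3 + 3*x^2 - 16*x - 48) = (x - 4)^2*(x - 1)*(x^2 + 7*x + 12) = (x - 4)^2*(x - 1)*(x + 3)*(x + 4)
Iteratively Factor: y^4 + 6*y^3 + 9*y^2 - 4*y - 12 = (y + 2)*(y^3 + 4*y^2 + y - 6) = (y - 1)*(y + 2)*(y^2 + 5*y + 6) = (y - 1)*(y + 2)*(y + 3)*(y + 2)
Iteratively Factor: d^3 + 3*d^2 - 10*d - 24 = (d + 2)*(d^2 + d - 12) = (d - 3)*(d + 2)*(d + 4)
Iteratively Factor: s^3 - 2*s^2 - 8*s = (s + 2)*(s^2 - 4*s) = (s - 4)*(s + 2)*(s)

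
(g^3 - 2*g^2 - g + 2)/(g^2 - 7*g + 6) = (g^2 - g - 2)/(g - 6)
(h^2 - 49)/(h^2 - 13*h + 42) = (h + 7)/(h - 6)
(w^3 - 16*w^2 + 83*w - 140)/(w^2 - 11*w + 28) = w - 5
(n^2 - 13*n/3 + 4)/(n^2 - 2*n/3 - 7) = (3*n - 4)/(3*n + 7)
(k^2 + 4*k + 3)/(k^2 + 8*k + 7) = (k + 3)/(k + 7)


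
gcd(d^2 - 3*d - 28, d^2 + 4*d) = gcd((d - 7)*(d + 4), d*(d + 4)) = d + 4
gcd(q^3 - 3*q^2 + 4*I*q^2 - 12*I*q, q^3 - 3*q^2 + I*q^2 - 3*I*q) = q^2 - 3*q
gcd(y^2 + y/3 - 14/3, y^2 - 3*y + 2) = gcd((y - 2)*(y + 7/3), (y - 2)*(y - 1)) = y - 2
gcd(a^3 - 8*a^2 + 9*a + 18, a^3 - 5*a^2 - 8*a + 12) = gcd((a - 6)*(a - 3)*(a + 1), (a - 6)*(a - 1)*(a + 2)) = a - 6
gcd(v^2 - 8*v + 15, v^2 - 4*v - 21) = 1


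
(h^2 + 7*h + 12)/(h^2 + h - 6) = (h + 4)/(h - 2)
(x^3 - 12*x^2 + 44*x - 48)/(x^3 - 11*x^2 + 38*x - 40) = (x - 6)/(x - 5)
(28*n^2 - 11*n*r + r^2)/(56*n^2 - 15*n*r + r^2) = (-4*n + r)/(-8*n + r)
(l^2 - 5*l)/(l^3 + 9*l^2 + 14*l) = (l - 5)/(l^2 + 9*l + 14)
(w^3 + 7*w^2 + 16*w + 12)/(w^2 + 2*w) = w + 5 + 6/w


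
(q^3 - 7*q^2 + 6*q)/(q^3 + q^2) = (q^2 - 7*q + 6)/(q*(q + 1))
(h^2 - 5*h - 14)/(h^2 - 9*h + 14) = (h + 2)/(h - 2)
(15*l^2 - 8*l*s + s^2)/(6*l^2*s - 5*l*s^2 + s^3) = (-5*l + s)/(s*(-2*l + s))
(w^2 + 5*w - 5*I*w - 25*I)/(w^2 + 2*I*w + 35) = (w + 5)/(w + 7*I)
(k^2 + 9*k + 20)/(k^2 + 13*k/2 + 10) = 2*(k + 5)/(2*k + 5)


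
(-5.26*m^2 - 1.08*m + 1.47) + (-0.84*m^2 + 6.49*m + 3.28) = -6.1*m^2 + 5.41*m + 4.75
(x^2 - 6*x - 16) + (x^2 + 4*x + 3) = 2*x^2 - 2*x - 13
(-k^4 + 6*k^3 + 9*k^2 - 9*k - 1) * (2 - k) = k^5 - 8*k^4 + 3*k^3 + 27*k^2 - 17*k - 2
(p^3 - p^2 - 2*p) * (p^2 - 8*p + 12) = p^5 - 9*p^4 + 18*p^3 + 4*p^2 - 24*p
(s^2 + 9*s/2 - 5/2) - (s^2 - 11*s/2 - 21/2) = 10*s + 8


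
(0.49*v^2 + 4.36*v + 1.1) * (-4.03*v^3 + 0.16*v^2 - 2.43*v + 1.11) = -1.9747*v^5 - 17.4924*v^4 - 4.9261*v^3 - 9.8749*v^2 + 2.1666*v + 1.221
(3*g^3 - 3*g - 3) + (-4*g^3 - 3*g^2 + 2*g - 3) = -g^3 - 3*g^2 - g - 6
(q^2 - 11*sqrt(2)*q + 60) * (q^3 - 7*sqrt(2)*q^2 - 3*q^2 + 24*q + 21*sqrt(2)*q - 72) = q^5 - 18*sqrt(2)*q^4 - 3*q^4 + 54*sqrt(2)*q^3 + 238*q^3 - 684*sqrt(2)*q^2 - 714*q^2 + 1440*q + 2052*sqrt(2)*q - 4320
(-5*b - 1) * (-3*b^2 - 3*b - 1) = 15*b^3 + 18*b^2 + 8*b + 1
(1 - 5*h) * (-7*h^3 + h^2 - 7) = 35*h^4 - 12*h^3 + h^2 + 35*h - 7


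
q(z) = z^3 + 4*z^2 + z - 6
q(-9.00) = -420.00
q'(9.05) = 319.11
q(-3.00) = 0.00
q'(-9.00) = 172.00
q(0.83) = -1.84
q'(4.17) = 86.53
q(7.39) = 623.42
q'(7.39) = 223.96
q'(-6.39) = 72.38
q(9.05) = 1071.88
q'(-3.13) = 5.35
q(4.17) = 140.24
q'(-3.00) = 4.00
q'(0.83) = 9.71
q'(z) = 3*z^2 + 8*z + 1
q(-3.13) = -0.61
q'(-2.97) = 3.70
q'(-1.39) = -4.32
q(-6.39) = -109.98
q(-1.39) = -2.35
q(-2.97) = 0.12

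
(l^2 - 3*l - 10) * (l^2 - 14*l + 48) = l^4 - 17*l^3 + 80*l^2 - 4*l - 480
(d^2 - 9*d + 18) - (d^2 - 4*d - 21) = 39 - 5*d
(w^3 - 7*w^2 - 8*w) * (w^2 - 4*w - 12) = w^5 - 11*w^4 + 8*w^3 + 116*w^2 + 96*w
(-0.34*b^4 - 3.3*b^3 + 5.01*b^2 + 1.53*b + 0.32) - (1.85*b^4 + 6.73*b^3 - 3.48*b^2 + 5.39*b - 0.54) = -2.19*b^4 - 10.03*b^3 + 8.49*b^2 - 3.86*b + 0.86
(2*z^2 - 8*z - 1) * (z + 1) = 2*z^3 - 6*z^2 - 9*z - 1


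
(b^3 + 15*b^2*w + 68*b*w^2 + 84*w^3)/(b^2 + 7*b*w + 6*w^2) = (b^2 + 9*b*w + 14*w^2)/(b + w)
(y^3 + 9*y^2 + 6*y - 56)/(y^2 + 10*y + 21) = (y^2 + 2*y - 8)/(y + 3)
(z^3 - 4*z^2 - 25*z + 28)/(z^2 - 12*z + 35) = (z^2 + 3*z - 4)/(z - 5)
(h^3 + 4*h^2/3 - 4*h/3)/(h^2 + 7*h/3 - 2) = h*(h + 2)/(h + 3)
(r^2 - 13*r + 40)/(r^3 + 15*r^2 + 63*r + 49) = (r^2 - 13*r + 40)/(r^3 + 15*r^2 + 63*r + 49)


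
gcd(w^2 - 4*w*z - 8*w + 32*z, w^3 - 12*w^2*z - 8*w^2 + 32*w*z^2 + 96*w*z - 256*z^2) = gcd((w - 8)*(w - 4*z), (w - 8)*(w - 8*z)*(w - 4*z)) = -w^2 + 4*w*z + 8*w - 32*z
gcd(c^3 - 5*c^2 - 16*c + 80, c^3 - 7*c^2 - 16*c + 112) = c^2 - 16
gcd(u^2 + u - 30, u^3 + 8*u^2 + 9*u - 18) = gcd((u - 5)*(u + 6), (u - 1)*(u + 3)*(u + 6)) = u + 6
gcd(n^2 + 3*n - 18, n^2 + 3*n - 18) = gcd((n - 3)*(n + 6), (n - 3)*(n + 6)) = n^2 + 3*n - 18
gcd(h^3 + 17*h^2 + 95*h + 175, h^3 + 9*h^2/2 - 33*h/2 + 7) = h + 7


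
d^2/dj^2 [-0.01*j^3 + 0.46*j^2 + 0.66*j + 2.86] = 0.92 - 0.06*j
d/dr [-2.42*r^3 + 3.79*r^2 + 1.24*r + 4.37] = -7.26*r^2 + 7.58*r + 1.24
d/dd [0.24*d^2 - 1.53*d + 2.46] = 0.48*d - 1.53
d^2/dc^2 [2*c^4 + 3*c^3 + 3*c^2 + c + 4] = 24*c^2 + 18*c + 6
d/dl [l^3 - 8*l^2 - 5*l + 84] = 3*l^2 - 16*l - 5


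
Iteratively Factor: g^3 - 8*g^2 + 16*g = (g - 4)*(g^2 - 4*g) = g*(g - 4)*(g - 4)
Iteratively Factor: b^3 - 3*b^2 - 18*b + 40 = (b + 4)*(b^2 - 7*b + 10) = (b - 2)*(b + 4)*(b - 5)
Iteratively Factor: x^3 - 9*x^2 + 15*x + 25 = (x - 5)*(x^2 - 4*x - 5) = (x - 5)^2*(x + 1)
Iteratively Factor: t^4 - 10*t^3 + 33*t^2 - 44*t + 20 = (t - 5)*(t^3 - 5*t^2 + 8*t - 4) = (t - 5)*(t - 2)*(t^2 - 3*t + 2) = (t - 5)*(t - 2)*(t - 1)*(t - 2)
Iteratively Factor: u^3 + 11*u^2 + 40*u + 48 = (u + 3)*(u^2 + 8*u + 16) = (u + 3)*(u + 4)*(u + 4)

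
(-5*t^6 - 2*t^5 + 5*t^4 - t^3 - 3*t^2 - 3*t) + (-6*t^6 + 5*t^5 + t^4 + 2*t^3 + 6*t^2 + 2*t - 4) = -11*t^6 + 3*t^5 + 6*t^4 + t^3 + 3*t^2 - t - 4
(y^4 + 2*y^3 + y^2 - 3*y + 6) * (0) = 0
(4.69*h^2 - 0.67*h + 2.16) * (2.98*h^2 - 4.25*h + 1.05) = 13.9762*h^4 - 21.9291*h^3 + 14.2088*h^2 - 9.8835*h + 2.268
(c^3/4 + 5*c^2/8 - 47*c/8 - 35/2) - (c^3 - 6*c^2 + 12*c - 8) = -3*c^3/4 + 53*c^2/8 - 143*c/8 - 19/2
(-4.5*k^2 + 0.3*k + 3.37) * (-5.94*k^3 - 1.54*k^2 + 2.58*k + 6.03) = 26.73*k^5 + 5.148*k^4 - 32.0898*k^3 - 31.5508*k^2 + 10.5036*k + 20.3211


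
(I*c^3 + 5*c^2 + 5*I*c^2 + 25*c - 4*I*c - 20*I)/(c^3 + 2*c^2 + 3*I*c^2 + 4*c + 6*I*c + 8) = (I*c^2 + c*(4 + 5*I) + 20)/(c^2 + c*(2 + 4*I) + 8*I)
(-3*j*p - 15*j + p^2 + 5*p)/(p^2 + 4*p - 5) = (-3*j + p)/(p - 1)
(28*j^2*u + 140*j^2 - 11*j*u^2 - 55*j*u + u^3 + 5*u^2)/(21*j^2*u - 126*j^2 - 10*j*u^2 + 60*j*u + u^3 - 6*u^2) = (-4*j*u - 20*j + u^2 + 5*u)/(-3*j*u + 18*j + u^2 - 6*u)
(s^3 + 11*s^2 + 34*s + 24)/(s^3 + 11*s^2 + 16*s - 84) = (s^2 + 5*s + 4)/(s^2 + 5*s - 14)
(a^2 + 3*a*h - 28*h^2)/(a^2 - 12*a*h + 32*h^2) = (a + 7*h)/(a - 8*h)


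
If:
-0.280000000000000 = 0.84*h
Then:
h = -0.33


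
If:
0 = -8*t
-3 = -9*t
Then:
No Solution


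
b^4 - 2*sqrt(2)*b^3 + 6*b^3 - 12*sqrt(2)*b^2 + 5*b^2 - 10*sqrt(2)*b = b*(b + 1)*(b + 5)*(b - 2*sqrt(2))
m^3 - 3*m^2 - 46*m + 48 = (m - 8)*(m - 1)*(m + 6)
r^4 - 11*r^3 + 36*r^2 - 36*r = r*(r - 6)*(r - 3)*(r - 2)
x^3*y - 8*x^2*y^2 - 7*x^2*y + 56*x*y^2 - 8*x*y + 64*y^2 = (x - 8)*(x - 8*y)*(x*y + y)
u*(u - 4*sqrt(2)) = u^2 - 4*sqrt(2)*u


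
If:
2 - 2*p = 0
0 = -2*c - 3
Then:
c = -3/2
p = 1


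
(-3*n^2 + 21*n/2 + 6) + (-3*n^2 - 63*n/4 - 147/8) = -6*n^2 - 21*n/4 - 99/8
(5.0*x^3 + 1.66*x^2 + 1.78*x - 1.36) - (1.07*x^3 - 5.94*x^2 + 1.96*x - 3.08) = 3.93*x^3 + 7.6*x^2 - 0.18*x + 1.72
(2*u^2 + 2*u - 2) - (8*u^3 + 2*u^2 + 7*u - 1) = -8*u^3 - 5*u - 1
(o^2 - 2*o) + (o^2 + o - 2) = 2*o^2 - o - 2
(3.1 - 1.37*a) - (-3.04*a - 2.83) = 1.67*a + 5.93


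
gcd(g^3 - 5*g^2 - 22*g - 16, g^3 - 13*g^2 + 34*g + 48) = g^2 - 7*g - 8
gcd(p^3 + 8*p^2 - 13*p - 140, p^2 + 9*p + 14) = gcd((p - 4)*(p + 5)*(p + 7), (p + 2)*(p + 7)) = p + 7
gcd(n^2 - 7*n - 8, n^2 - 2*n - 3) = n + 1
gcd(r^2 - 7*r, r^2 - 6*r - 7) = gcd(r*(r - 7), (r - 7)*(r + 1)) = r - 7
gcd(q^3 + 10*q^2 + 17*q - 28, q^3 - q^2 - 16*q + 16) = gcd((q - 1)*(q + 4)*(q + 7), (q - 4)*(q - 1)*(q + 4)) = q^2 + 3*q - 4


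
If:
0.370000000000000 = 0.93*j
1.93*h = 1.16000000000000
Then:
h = 0.60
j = 0.40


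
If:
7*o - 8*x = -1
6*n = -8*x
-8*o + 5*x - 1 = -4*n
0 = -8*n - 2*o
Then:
No Solution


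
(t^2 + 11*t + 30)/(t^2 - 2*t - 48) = (t + 5)/(t - 8)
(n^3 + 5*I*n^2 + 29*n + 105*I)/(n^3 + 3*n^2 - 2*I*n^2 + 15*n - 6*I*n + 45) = (n + 7*I)/(n + 3)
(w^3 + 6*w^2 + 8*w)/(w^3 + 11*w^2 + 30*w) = (w^2 + 6*w + 8)/(w^2 + 11*w + 30)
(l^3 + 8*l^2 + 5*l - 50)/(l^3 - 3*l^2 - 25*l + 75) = (l^2 + 3*l - 10)/(l^2 - 8*l + 15)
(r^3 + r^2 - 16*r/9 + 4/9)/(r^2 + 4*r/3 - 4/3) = r - 1/3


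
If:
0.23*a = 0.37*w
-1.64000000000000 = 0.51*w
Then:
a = -5.17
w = -3.22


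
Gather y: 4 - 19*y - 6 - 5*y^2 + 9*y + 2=-5*y^2 - 10*y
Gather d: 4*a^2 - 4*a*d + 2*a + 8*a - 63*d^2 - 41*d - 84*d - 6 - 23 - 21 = 4*a^2 + 10*a - 63*d^2 + d*(-4*a - 125) - 50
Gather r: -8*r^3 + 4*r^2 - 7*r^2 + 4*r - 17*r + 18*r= -8*r^3 - 3*r^2 + 5*r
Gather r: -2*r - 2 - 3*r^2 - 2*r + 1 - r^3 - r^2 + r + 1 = -r^3 - 4*r^2 - 3*r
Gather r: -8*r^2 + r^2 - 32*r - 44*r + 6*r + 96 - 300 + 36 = -7*r^2 - 70*r - 168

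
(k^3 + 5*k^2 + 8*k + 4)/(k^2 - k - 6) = (k^2 + 3*k + 2)/(k - 3)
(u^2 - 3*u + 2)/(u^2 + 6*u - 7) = (u - 2)/(u + 7)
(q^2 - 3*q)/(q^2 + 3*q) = (q - 3)/(q + 3)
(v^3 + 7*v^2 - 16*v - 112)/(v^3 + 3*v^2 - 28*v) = (v + 4)/v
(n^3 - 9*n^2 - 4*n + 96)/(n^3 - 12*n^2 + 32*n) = (n + 3)/n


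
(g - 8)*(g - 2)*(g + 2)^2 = g^4 - 6*g^3 - 20*g^2 + 24*g + 64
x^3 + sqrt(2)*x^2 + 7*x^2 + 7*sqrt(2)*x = x*(x + 7)*(x + sqrt(2))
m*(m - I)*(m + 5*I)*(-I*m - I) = -I*m^4 + 4*m^3 - I*m^3 + 4*m^2 - 5*I*m^2 - 5*I*m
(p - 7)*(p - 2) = p^2 - 9*p + 14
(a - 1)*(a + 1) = a^2 - 1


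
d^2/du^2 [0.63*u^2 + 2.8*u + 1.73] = 1.26000000000000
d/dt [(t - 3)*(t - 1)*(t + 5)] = 3*t^2 + 2*t - 17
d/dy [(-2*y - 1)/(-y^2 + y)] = (-2*y^2 - 2*y + 1)/(y^2*(y^2 - 2*y + 1))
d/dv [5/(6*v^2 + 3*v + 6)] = 5*(-4*v - 1)/(3*(2*v^2 + v + 2)^2)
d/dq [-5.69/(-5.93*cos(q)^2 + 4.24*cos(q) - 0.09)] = (67.4834*cos(q) - 24.1256)*sin(q)/(5.93*cos(q)^2 - 4.24*cos(q) + 0.09)^2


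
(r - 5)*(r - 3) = r^2 - 8*r + 15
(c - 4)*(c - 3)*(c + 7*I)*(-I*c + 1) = -I*c^4 + 8*c^3 + 7*I*c^3 - 56*c^2 - 5*I*c^2 + 96*c - 49*I*c + 84*I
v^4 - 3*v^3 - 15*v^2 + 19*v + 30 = (v - 5)*(v - 2)*(v + 1)*(v + 3)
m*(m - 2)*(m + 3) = m^3 + m^2 - 6*m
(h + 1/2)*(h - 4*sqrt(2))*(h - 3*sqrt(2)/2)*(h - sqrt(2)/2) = h^4 - 6*sqrt(2)*h^3 + h^3/2 - 3*sqrt(2)*h^2 + 35*h^2/2 - 6*sqrt(2)*h + 35*h/4 - 3*sqrt(2)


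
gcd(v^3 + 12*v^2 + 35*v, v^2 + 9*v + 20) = v + 5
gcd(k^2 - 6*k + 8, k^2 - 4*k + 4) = k - 2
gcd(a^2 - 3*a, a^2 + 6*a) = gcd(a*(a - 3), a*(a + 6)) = a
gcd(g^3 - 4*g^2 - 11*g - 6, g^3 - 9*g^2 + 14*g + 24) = g^2 - 5*g - 6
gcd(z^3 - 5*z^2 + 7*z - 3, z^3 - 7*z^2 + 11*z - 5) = z^2 - 2*z + 1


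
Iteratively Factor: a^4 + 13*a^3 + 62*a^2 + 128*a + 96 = (a + 4)*(a^3 + 9*a^2 + 26*a + 24) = (a + 3)*(a + 4)*(a^2 + 6*a + 8) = (a + 3)*(a + 4)^2*(a + 2)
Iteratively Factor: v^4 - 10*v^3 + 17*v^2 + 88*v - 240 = (v - 4)*(v^3 - 6*v^2 - 7*v + 60) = (v - 5)*(v - 4)*(v^2 - v - 12) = (v - 5)*(v - 4)^2*(v + 3)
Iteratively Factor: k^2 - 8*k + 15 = (k - 3)*(k - 5)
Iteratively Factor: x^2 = (x)*(x)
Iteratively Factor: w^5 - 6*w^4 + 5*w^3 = (w - 1)*(w^4 - 5*w^3) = w*(w - 1)*(w^3 - 5*w^2) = w^2*(w - 1)*(w^2 - 5*w) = w^3*(w - 1)*(w - 5)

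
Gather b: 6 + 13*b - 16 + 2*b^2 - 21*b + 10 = 2*b^2 - 8*b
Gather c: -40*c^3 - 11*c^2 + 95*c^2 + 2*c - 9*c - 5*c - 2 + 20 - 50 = -40*c^3 + 84*c^2 - 12*c - 32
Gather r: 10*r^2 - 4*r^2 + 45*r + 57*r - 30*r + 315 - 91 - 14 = 6*r^2 + 72*r + 210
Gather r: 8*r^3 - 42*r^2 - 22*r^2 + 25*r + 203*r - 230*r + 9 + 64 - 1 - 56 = 8*r^3 - 64*r^2 - 2*r + 16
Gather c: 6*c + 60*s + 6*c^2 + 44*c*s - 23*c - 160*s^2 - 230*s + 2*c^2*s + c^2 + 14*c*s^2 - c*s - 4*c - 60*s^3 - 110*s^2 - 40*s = c^2*(2*s + 7) + c*(14*s^2 + 43*s - 21) - 60*s^3 - 270*s^2 - 210*s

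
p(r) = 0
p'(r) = 0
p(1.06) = 0.00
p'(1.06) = 0.00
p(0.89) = 0.00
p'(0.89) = 0.00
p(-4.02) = 0.00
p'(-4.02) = 0.00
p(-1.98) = 0.00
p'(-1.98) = 0.00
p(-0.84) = 0.00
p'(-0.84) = 0.00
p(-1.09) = 0.00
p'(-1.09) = 0.00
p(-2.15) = 0.00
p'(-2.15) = 0.00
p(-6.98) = 0.00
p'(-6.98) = 0.00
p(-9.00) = 0.00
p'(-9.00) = 0.00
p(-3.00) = 0.00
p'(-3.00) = 0.00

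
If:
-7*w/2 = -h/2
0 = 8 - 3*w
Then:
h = 56/3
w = 8/3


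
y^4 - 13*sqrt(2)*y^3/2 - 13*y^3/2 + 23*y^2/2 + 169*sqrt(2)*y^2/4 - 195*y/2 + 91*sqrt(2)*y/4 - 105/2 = (y - 7)*(y + 1/2)*(y - 5*sqrt(2))*(y - 3*sqrt(2)/2)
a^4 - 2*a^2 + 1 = (a - 1)^2*(a + 1)^2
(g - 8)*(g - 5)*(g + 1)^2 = g^4 - 11*g^3 + 15*g^2 + 67*g + 40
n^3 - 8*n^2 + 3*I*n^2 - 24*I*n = n*(n - 8)*(n + 3*I)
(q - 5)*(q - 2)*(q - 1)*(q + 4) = q^4 - 4*q^3 - 15*q^2 + 58*q - 40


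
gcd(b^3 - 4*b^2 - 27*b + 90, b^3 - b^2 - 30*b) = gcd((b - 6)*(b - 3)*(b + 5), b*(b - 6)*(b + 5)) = b^2 - b - 30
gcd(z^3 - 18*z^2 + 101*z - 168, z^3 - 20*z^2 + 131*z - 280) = z^2 - 15*z + 56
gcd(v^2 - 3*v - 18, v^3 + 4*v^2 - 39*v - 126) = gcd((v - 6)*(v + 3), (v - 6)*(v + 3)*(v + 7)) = v^2 - 3*v - 18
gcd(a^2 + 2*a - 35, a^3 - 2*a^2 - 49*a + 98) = a + 7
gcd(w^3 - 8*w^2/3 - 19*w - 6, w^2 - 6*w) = w - 6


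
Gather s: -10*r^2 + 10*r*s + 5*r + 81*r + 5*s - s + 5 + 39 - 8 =-10*r^2 + 86*r + s*(10*r + 4) + 36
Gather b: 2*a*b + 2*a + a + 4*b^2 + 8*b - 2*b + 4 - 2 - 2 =3*a + 4*b^2 + b*(2*a + 6)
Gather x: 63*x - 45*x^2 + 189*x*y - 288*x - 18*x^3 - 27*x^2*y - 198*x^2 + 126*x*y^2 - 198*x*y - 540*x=-18*x^3 + x^2*(-27*y - 243) + x*(126*y^2 - 9*y - 765)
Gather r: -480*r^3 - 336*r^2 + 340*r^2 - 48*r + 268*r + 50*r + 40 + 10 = -480*r^3 + 4*r^2 + 270*r + 50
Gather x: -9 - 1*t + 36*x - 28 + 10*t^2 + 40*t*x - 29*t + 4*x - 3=10*t^2 - 30*t + x*(40*t + 40) - 40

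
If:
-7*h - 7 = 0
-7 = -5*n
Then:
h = -1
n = 7/5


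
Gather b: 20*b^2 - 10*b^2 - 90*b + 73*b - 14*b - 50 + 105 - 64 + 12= 10*b^2 - 31*b + 3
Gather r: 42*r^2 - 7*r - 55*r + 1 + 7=42*r^2 - 62*r + 8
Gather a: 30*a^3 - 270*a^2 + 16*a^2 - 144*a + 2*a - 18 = 30*a^3 - 254*a^2 - 142*a - 18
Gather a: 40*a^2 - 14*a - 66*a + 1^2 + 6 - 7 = 40*a^2 - 80*a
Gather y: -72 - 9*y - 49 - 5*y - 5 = -14*y - 126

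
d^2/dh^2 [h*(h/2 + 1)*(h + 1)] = 3*h + 3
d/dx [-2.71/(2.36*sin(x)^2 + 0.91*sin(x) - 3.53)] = (12.7912*sin(x) + 2.4661)*cos(x)/(2.36*sin(x)^2 + 0.91*sin(x) - 3.53)^2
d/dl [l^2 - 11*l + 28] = 2*l - 11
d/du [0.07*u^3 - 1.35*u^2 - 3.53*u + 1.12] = 0.21*u^2 - 2.7*u - 3.53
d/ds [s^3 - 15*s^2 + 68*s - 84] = 3*s^2 - 30*s + 68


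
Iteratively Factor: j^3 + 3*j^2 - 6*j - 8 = (j + 4)*(j^2 - j - 2) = (j - 2)*(j + 4)*(j + 1)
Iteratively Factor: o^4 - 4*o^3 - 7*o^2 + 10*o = (o + 2)*(o^3 - 6*o^2 + 5*o) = (o - 5)*(o + 2)*(o^2 - o) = o*(o - 5)*(o + 2)*(o - 1)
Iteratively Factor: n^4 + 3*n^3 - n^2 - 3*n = (n - 1)*(n^3 + 4*n^2 + 3*n) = (n - 1)*(n + 3)*(n^2 + n) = n*(n - 1)*(n + 3)*(n + 1)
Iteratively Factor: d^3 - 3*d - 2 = (d + 1)*(d^2 - d - 2) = (d - 2)*(d + 1)*(d + 1)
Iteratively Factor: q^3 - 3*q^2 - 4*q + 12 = (q + 2)*(q^2 - 5*q + 6) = (q - 3)*(q + 2)*(q - 2)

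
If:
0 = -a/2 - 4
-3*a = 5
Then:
No Solution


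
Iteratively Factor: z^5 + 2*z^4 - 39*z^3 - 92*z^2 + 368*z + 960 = (z - 4)*(z^4 + 6*z^3 - 15*z^2 - 152*z - 240) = (z - 4)*(z + 4)*(z^3 + 2*z^2 - 23*z - 60) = (z - 5)*(z - 4)*(z + 4)*(z^2 + 7*z + 12) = (z - 5)*(z - 4)*(z + 4)^2*(z + 3)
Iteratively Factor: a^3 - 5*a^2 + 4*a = (a)*(a^2 - 5*a + 4) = a*(a - 4)*(a - 1)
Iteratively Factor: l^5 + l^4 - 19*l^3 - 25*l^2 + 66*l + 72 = (l + 3)*(l^4 - 2*l^3 - 13*l^2 + 14*l + 24) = (l - 2)*(l + 3)*(l^3 - 13*l - 12) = (l - 4)*(l - 2)*(l + 3)*(l^2 + 4*l + 3) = (l - 4)*(l - 2)*(l + 1)*(l + 3)*(l + 3)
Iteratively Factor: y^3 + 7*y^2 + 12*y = (y)*(y^2 + 7*y + 12) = y*(y + 4)*(y + 3)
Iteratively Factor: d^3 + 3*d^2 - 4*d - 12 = (d - 2)*(d^2 + 5*d + 6) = (d - 2)*(d + 2)*(d + 3)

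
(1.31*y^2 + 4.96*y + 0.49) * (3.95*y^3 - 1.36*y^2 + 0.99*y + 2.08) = 5.1745*y^5 + 17.8104*y^4 - 3.5132*y^3 + 6.9688*y^2 + 10.8019*y + 1.0192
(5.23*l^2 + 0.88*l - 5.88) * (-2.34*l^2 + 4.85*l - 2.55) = -12.2382*l^4 + 23.3063*l^3 + 4.6907*l^2 - 30.762*l + 14.994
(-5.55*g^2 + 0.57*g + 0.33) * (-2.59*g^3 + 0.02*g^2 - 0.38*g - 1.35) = 14.3745*g^5 - 1.5873*g^4 + 1.2657*g^3 + 7.2825*g^2 - 0.8949*g - 0.4455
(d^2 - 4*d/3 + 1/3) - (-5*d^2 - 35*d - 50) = 6*d^2 + 101*d/3 + 151/3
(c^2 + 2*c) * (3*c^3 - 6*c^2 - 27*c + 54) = 3*c^5 - 39*c^3 + 108*c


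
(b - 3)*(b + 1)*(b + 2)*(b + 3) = b^4 + 3*b^3 - 7*b^2 - 27*b - 18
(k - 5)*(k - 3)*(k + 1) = k^3 - 7*k^2 + 7*k + 15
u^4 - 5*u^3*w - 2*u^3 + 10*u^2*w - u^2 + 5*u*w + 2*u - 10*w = (u - 2)*(u - 1)*(u + 1)*(u - 5*w)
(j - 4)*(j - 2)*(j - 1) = j^3 - 7*j^2 + 14*j - 8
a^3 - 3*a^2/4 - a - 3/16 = (a - 3/2)*(a + 1/4)*(a + 1/2)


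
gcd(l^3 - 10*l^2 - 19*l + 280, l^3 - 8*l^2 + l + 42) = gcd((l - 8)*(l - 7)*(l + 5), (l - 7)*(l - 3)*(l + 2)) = l - 7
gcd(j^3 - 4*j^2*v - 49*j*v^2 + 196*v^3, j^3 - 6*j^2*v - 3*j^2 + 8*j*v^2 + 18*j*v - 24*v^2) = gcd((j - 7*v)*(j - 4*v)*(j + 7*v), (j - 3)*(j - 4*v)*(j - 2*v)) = -j + 4*v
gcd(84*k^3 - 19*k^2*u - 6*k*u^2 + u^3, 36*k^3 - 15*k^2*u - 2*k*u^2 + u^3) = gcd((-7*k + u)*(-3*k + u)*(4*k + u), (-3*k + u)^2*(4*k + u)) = -12*k^2 + k*u + u^2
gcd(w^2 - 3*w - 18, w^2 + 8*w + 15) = w + 3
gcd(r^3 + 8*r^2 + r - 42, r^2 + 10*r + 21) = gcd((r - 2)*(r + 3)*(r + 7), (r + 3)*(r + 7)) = r^2 + 10*r + 21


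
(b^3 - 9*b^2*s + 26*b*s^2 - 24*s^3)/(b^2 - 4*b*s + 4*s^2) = (-b^2 + 7*b*s - 12*s^2)/(-b + 2*s)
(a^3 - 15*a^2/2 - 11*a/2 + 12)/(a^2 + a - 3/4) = 2*(a^2 - 9*a + 8)/(2*a - 1)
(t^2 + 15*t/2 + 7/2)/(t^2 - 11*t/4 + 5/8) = 4*(2*t^2 + 15*t + 7)/(8*t^2 - 22*t + 5)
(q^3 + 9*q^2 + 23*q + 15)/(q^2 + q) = q + 8 + 15/q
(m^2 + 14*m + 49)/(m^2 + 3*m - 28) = (m + 7)/(m - 4)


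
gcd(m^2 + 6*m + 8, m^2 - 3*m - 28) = m + 4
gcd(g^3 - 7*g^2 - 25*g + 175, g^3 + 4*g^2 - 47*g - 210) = g^2 - 2*g - 35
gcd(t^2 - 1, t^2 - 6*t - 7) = t + 1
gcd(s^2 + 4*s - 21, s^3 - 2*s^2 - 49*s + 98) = s + 7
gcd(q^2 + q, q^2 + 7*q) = q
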